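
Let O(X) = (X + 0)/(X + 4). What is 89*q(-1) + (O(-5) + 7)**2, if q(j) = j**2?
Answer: 233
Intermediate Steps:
O(X) = X/(4 + X)
89*q(-1) + (O(-5) + 7)**2 = 89*(-1)**2 + (-5/(4 - 5) + 7)**2 = 89*1 + (-5/(-1) + 7)**2 = 89 + (-5*(-1) + 7)**2 = 89 + (5 + 7)**2 = 89 + 12**2 = 89 + 144 = 233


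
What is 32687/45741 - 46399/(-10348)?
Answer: 2460581735/473327868 ≈ 5.1985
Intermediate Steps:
32687/45741 - 46399/(-10348) = 32687*(1/45741) - 46399*(-1/10348) = 32687/45741 + 46399/10348 = 2460581735/473327868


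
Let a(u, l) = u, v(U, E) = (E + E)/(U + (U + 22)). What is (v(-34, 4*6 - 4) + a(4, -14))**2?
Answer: 5184/529 ≈ 9.7996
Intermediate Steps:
v(U, E) = 2*E/(22 + 2*U) (v(U, E) = (2*E)/(U + (22 + U)) = (2*E)/(22 + 2*U) = 2*E/(22 + 2*U))
(v(-34, 4*6 - 4) + a(4, -14))**2 = ((4*6 - 4)/(11 - 34) + 4)**2 = ((24 - 4)/(-23) + 4)**2 = (20*(-1/23) + 4)**2 = (-20/23 + 4)**2 = (72/23)**2 = 5184/529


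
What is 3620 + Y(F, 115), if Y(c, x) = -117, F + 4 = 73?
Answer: 3503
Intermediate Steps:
F = 69 (F = -4 + 73 = 69)
3620 + Y(F, 115) = 3620 - 117 = 3503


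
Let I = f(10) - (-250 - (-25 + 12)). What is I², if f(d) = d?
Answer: 61009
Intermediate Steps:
I = 247 (I = 10 - (-250 - (-25 + 12)) = 10 - (-250 - 1*(-13)) = 10 - (-250 + 13) = 10 - 1*(-237) = 10 + 237 = 247)
I² = 247² = 61009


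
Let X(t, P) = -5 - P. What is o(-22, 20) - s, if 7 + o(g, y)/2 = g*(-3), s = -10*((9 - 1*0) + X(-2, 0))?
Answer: 158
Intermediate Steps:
s = -40 (s = -10*((9 - 1*0) + (-5 - 1*0)) = -10*((9 + 0) + (-5 + 0)) = -10*(9 - 5) = -10*4 = -40)
o(g, y) = -14 - 6*g (o(g, y) = -14 + 2*(g*(-3)) = -14 + 2*(-3*g) = -14 - 6*g)
o(-22, 20) - s = (-14 - 6*(-22)) - 1*(-40) = (-14 + 132) + 40 = 118 + 40 = 158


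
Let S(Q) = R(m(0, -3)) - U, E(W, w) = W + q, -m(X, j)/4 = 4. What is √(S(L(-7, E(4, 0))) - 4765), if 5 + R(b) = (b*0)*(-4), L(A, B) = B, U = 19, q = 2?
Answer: I*√4789 ≈ 69.203*I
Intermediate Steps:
m(X, j) = -16 (m(X, j) = -4*4 = -16)
E(W, w) = 2 + W (E(W, w) = W + 2 = 2 + W)
R(b) = -5 (R(b) = -5 + (b*0)*(-4) = -5 + 0*(-4) = -5 + 0 = -5)
S(Q) = -24 (S(Q) = -5 - 1*19 = -5 - 19 = -24)
√(S(L(-7, E(4, 0))) - 4765) = √(-24 - 4765) = √(-4789) = I*√4789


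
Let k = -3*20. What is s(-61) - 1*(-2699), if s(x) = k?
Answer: 2639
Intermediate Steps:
k = -60
s(x) = -60
s(-61) - 1*(-2699) = -60 - 1*(-2699) = -60 + 2699 = 2639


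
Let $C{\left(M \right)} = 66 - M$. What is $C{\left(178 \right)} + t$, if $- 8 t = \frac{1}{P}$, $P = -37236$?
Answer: $- \frac{33363455}{297888} \approx -112.0$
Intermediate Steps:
$t = \frac{1}{297888}$ ($t = - \frac{1}{8 \left(-37236\right)} = \left(- \frac{1}{8}\right) \left(- \frac{1}{37236}\right) = \frac{1}{297888} \approx 3.357 \cdot 10^{-6}$)
$C{\left(178 \right)} + t = \left(66 - 178\right) + \frac{1}{297888} = -112 + \frac{1}{297888} = - \frac{33363455}{297888}$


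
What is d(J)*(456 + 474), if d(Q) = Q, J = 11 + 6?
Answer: 15810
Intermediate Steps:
J = 17
d(J)*(456 + 474) = 17*(456 + 474) = 17*930 = 15810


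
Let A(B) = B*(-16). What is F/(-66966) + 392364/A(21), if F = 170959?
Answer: -156741011/133932 ≈ -1170.3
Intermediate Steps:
A(B) = -16*B
F/(-66966) + 392364/A(21) = 170959/(-66966) + 392364/((-16*21)) = 170959*(-1/66966) + 392364/(-336) = -170959/66966 + 392364*(-1/336) = -170959/66966 - 4671/4 = -156741011/133932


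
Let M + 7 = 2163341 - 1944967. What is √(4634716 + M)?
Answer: √4853083 ≈ 2203.0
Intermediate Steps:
M = 218367 (M = -7 + (2163341 - 1944967) = -7 + 218374 = 218367)
√(4634716 + M) = √(4634716 + 218367) = √4853083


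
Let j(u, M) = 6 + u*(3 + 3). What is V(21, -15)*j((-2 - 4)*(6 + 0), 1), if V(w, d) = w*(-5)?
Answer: 22050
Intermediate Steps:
V(w, d) = -5*w
j(u, M) = 6 + 6*u (j(u, M) = 6 + u*6 = 6 + 6*u)
V(21, -15)*j((-2 - 4)*(6 + 0), 1) = (-5*21)*(6 + 6*((-2 - 4)*(6 + 0))) = -105*(6 + 6*(-6*6)) = -105*(6 + 6*(-36)) = -105*(6 - 216) = -105*(-210) = 22050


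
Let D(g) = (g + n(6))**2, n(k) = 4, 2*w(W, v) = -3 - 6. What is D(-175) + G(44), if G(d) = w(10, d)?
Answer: 58473/2 ≈ 29237.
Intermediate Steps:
w(W, v) = -9/2 (w(W, v) = (-3 - 6)/2 = (1/2)*(-9) = -9/2)
D(g) = (4 + g)**2 (D(g) = (g + 4)**2 = (4 + g)**2)
G(d) = -9/2
D(-175) + G(44) = (4 - 175)**2 - 9/2 = (-171)**2 - 9/2 = 29241 - 9/2 = 58473/2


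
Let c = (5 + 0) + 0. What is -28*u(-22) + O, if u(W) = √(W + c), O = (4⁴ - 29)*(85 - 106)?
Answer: -4767 - 28*I*√17 ≈ -4767.0 - 115.45*I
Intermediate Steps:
c = 5 (c = 5 + 0 = 5)
O = -4767 (O = (256 - 29)*(-21) = 227*(-21) = -4767)
u(W) = √(5 + W) (u(W) = √(W + 5) = √(5 + W))
-28*u(-22) + O = -28*√(5 - 22) - 4767 = -28*I*√17 - 4767 = -4767 - 28*I*√17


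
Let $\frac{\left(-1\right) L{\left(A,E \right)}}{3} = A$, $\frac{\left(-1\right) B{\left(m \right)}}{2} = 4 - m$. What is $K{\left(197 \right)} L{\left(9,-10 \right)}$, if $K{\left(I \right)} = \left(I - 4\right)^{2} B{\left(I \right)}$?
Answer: $-388209078$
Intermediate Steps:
$B{\left(m \right)} = -8 + 2 m$ ($B{\left(m \right)} = - 2 \left(4 - m\right) = -8 + 2 m$)
$L{\left(A,E \right)} = - 3 A$
$K{\left(I \right)} = \left(-4 + I\right)^{2} \left(-8 + 2 I\right)$ ($K{\left(I \right)} = \left(I - 4\right)^{2} \left(-8 + 2 I\right) = \left(-4 + I\right)^{2} \left(-8 + 2 I\right)$)
$K{\left(197 \right)} L{\left(9,-10 \right)} = 2 \left(-4 + 197\right)^{3} \left(\left(-3\right) 9\right) = 2 \cdot 193^{3} \left(-27\right) = 2 \cdot 7189057 \left(-27\right) = 14378114 \left(-27\right) = -388209078$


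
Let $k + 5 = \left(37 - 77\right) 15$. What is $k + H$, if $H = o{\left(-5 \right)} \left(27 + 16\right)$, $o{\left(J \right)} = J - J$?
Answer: $-605$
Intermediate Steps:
$o{\left(J \right)} = 0$
$k = -605$ ($k = -5 + \left(37 - 77\right) 15 = -5 - 600 = -605$)
$H = 0$ ($H = 0 \left(27 + 16\right) = 0 \cdot 43 = 0$)
$k + H = -605 + 0 = -605$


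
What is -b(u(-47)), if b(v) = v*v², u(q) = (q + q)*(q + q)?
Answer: -689869781056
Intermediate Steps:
u(q) = 4*q² (u(q) = (2*q)*(2*q) = 4*q²)
b(v) = v³
-b(u(-47)) = -(4*(-47)²)³ = -(4*2209)³ = -1*8836³ = -1*689869781056 = -689869781056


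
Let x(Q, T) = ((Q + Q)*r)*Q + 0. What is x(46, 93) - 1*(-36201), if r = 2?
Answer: 44665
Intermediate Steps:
x(Q, T) = 4*Q**2 (x(Q, T) = ((Q + Q)*2)*Q + 0 = ((2*Q)*2)*Q + 0 = (4*Q)*Q + 0 = 4*Q**2 + 0 = 4*Q**2)
x(46, 93) - 1*(-36201) = 4*46**2 - 1*(-36201) = 4*2116 + 36201 = 8464 + 36201 = 44665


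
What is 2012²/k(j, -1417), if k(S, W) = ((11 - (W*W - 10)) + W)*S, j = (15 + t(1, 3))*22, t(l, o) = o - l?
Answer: -2024072/375736295 ≈ -0.0053869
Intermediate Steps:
j = 374 (j = (15 + (3 - 1*1))*22 = (15 + (3 - 1))*22 = (15 + 2)*22 = 17*22 = 374)
k(S, W) = S*(21 + W - W²) (k(S, W) = ((11 - (W² - 10)) + W)*S = ((11 - (-10 + W²)) + W)*S = ((11 + (10 - W²)) + W)*S = ((21 - W²) + W)*S = (21 + W - W²)*S = S*(21 + W - W²))
2012²/k(j, -1417) = 2012²/((374*(21 - 1417 - 1*(-1417)²))) = 4048144/((374*(21 - 1417 - 1*2007889))) = 4048144/((374*(21 - 1417 - 2007889))) = 4048144/((374*(-2009285))) = 4048144/(-751472590) = 4048144*(-1/751472590) = -2024072/375736295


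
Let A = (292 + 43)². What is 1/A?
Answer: 1/112225 ≈ 8.9107e-6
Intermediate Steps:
A = 112225 (A = 335² = 112225)
1/A = 1/112225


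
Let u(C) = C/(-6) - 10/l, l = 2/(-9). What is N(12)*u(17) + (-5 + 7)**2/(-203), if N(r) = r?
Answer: 102714/203 ≈ 505.98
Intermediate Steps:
l = -2/9 (l = 2*(-1/9) = -2/9 ≈ -0.22222)
u(C) = 45 - C/6 (u(C) = C/(-6) - 10/(-2/9) = C*(-1/6) - 10*(-9/2) = -C/6 + 45 = 45 - C/6)
N(12)*u(17) + (-5 + 7)**2/(-203) = 12*(45 - 1/6*17) + (-5 + 7)**2/(-203) = 12*(45 - 17/6) + 2**2*(-1/203) = 12*(253/6) + 4*(-1/203) = 506 - 4/203 = 102714/203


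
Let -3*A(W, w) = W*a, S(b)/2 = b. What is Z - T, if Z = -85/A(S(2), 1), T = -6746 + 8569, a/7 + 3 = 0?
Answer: -51129/28 ≈ -1826.0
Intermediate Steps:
a = -21 (a = -21 + 7*0 = -21 + 0 = -21)
S(b) = 2*b
A(W, w) = 7*W (A(W, w) = -W*(-21)/3 = -(-7)*W = 7*W)
T = 1823
Z = -85/28 (Z = -85/(7*(2*2)) = -85/(7*4) = -85/28 ≈ -3.0357)
Z - T = -85/28 - 1*1823 = -85/28 - 1823 = -51129/28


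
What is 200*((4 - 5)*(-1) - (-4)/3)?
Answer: 1400/3 ≈ 466.67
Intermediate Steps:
200*((4 - 5)*(-1) - (-4)/3) = 200*(-1*(-1) - (-4)/3) = 200*(1 - 1*(-4/3)) = 200*(1 + 4/3) = 200*(7/3) = 1400/3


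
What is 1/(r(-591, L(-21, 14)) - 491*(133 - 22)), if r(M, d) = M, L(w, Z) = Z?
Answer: -1/55092 ≈ -1.8151e-5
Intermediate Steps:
1/(r(-591, L(-21, 14)) - 491*(133 - 22)) = 1/(-591 - 491*(133 - 22)) = 1/(-591 - 491*111) = 1/(-591 - 54501) = 1/(-55092) = -1/55092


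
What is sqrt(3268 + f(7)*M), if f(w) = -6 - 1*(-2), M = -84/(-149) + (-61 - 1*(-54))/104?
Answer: sqrt(49015936086)/3874 ≈ 57.149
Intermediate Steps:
M = 7693/15496 (M = -84*(-1/149) + (-61 + 54)*(1/104) = 84/149 - 7*1/104 = 84/149 - 7/104 = 7693/15496 ≈ 0.49645)
f(w) = -4 (f(w) = -6 + 2 = -4)
sqrt(3268 + f(7)*M) = sqrt(3268 - 4*7693/15496) = sqrt(3268 - 7693/3874) = sqrt(12652539/3874) = sqrt(49015936086)/3874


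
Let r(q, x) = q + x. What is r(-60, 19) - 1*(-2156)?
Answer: 2115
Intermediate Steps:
r(-60, 19) - 1*(-2156) = (-60 + 19) - 1*(-2156) = -41 + 2156 = 2115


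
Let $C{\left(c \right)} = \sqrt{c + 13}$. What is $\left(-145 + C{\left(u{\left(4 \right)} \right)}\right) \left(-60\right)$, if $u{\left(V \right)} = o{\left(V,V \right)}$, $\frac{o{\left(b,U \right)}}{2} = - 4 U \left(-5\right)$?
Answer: $8700 - 60 \sqrt{173} \approx 7910.8$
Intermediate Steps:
$o{\left(b,U \right)} = 40 U$ ($o{\left(b,U \right)} = 2 - 4 U \left(-5\right) = 2 \cdot 20 U = 40 U$)
$u{\left(V \right)} = 40 V$
$C{\left(c \right)} = \sqrt{13 + c}$
$\left(-145 + C{\left(u{\left(4 \right)} \right)}\right) \left(-60\right) = \left(-145 + \sqrt{13 + 40 \cdot 4}\right) \left(-60\right) = \left(-145 + \sqrt{13 + 160}\right) \left(-60\right) = \left(-145 + \sqrt{173}\right) \left(-60\right) = 8700 - 60 \sqrt{173}$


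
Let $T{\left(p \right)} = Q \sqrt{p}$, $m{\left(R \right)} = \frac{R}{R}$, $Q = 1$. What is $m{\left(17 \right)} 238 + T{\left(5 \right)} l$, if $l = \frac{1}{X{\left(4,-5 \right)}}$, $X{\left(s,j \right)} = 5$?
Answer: $238 + \frac{\sqrt{5}}{5} \approx 238.45$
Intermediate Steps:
$l = \frac{1}{5} \approx 0.2$
$m{\left(R \right)} = 1$
$T{\left(p \right)} = \sqrt{p}$ ($T{\left(p \right)} = 1 \sqrt{p} = \sqrt{p}$)
$m{\left(17 \right)} 238 + T{\left(5 \right)} l = 1 \cdot 238 + \sqrt{5} \cdot \frac{1}{5} = 238 + \frac{\sqrt{5}}{5}$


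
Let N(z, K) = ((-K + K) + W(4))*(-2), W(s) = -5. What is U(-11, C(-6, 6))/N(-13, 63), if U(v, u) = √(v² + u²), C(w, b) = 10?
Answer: √221/10 ≈ 1.4866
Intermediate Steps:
N(z, K) = 10 (N(z, K) = ((-K + K) - 5)*(-2) = (0 - 5)*(-2) = -5*(-2) = 10)
U(v, u) = √(u² + v²)
U(-11, C(-6, 6))/N(-13, 63) = √(10² + (-11)²)/10 = √(100 + 121)*(⅒) = √221*(⅒) = √221/10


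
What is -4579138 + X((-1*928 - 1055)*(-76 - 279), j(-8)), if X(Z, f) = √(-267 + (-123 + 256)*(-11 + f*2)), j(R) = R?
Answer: -4579138 + I*√3858 ≈ -4.5791e+6 + 62.113*I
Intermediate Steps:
X(Z, f) = √(-1730 + 266*f) (X(Z, f) = √(-267 + 133*(-11 + 2*f)) = √(-267 + (-1463 + 266*f)) = √(-1730 + 266*f))
-4579138 + X((-1*928 - 1055)*(-76 - 279), j(-8)) = -4579138 + √(-1730 + 266*(-8)) = -4579138 + √(-1730 - 2128) = -4579138 + √(-3858) = -4579138 + I*√3858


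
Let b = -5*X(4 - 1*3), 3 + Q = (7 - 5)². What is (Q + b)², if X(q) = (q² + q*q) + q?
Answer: 196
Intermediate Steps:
Q = 1 (Q = -3 + (7 - 5)² = -3 + 2² = -3 + 4 = 1)
X(q) = q + 2*q² (X(q) = (q² + q²) + q = 2*q² + q = q + 2*q²)
b = -15 (b = -5*(4 - 1*3)*(1 + 2*(4 - 1*3)) = -5*(4 - 3)*(1 + 2*(4 - 3)) = -5*(1 + 2*1) = -5*(1 + 2) = -5*3 = -15)
(Q + b)² = (1 - 15)² = (-14)² = 196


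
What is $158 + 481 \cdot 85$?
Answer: $41043$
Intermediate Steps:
$158 + 481 \cdot 85 = 158 + 40885 = 41043$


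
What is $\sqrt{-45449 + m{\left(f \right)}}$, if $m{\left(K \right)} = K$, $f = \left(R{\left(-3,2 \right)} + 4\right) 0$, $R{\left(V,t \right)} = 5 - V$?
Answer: $i \sqrt{45449} \approx 213.19 i$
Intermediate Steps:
$f = 0$ ($f = \left(\left(5 - -3\right) + 4\right) 0 = \left(\left(5 + 3\right) + 4\right) 0 = \left(8 + 4\right) 0 = 12 \cdot 0 = 0$)
$\sqrt{-45449 + m{\left(f \right)}} = \sqrt{-45449 + 0} = \sqrt{-45449} = i \sqrt{45449}$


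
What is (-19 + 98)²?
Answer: 6241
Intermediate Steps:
(-19 + 98)² = 79² = 6241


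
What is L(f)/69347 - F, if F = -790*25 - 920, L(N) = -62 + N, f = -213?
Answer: 1433402215/69347 ≈ 20670.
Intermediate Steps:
F = -20670 (F = -19750 - 920 = -20670)
L(f)/69347 - F = (-62 - 213)/69347 - 1*(-20670) = -275*1/69347 + 20670 = -275/69347 + 20670 = 1433402215/69347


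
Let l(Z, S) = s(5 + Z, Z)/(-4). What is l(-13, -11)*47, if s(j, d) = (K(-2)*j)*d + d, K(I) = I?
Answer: 10387/4 ≈ 2596.8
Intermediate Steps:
s(j, d) = d - 2*d*j (s(j, d) = (-2*j)*d + d = -2*d*j + d = d - 2*d*j)
l(Z, S) = -Z*(-9 - 2*Z)/4 (l(Z, S) = (Z*(1 - 2*(5 + Z)))/(-4) = (Z*(1 + (-10 - 2*Z)))*(-¼) = (Z*(-9 - 2*Z))*(-¼) = -Z*(-9 - 2*Z)/4)
l(-13, -11)*47 = ((¼)*(-13)*(9 + 2*(-13)))*47 = ((¼)*(-13)*(9 - 26))*47 = ((¼)*(-13)*(-17))*47 = (221/4)*47 = 10387/4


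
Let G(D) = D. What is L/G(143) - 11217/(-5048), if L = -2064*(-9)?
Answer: 95375679/721864 ≈ 132.12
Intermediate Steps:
L = 18576
L/G(143) - 11217/(-5048) = 18576/143 - 11217/(-5048) = 18576*(1/143) - 11217*(-1/5048) = 18576/143 + 11217/5048 = 95375679/721864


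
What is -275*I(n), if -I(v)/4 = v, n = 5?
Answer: 5500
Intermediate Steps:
I(v) = -4*v
-275*I(n) = -(-1100)*5 = -275*(-20) = 5500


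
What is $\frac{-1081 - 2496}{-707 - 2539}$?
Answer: $\frac{3577}{3246} \approx 1.102$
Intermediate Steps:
$\frac{-1081 - 2496}{-707 - 2539} = - \frac{3577}{-3246} = \left(-3577\right) \left(- \frac{1}{3246}\right) = \frac{3577}{3246}$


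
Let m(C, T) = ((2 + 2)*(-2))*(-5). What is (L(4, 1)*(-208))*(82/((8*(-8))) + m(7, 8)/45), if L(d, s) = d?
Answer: 2938/9 ≈ 326.44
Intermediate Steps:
m(C, T) = 40 (m(C, T) = (4*(-2))*(-5) = -8*(-5) = 40)
(L(4, 1)*(-208))*(82/((8*(-8))) + m(7, 8)/45) = (4*(-208))*(82/((8*(-8))) + 40/45) = -832*(82/(-64) + 40*(1/45)) = -832*(82*(-1/64) + 8/9) = -832*(-41/32 + 8/9) = -832*(-113/288) = 2938/9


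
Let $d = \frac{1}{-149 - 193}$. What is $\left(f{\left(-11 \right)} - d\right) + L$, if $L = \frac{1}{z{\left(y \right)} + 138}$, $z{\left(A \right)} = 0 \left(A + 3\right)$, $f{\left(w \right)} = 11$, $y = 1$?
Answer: $\frac{43303}{3933} \approx 11.01$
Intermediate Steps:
$d = - \frac{1}{342}$ ($d = \frac{1}{-342} = - \frac{1}{342} \approx -0.002924$)
$z{\left(A \right)} = 0$ ($z{\left(A \right)} = 0 \left(3 + A\right) = 0$)
$L = \frac{1}{138}$ ($L = \frac{1}{0 + 138} = \frac{1}{138} \approx 0.0072464$)
$\left(f{\left(-11 \right)} - d\right) + L = \left(11 - - \frac{1}{342}\right) + \frac{1}{138} = \left(11 + \frac{1}{342}\right) + \frac{1}{138} = \frac{3763}{342} + \frac{1}{138} = \frac{43303}{3933}$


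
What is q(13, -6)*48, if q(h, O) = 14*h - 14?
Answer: 8064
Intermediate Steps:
q(h, O) = -14 + 14*h
q(13, -6)*48 = (-14 + 14*13)*48 = (-14 + 182)*48 = 168*48 = 8064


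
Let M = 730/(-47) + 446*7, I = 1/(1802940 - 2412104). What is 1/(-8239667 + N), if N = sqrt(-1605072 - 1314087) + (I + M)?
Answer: -6751652318415276657916/55610395403967583400560732105 - 7377456965231376*I*sqrt(36039)/55610395403967583400560732105 ≈ -1.2141e-7 - 2.5185e-11*I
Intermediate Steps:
I = -1/609164 (I = 1/(-609164) = -1/609164 ≈ -1.6416e-6)
M = 146004/47 (M = 730*(-1/47) + 3122 = -730/47 + 3122 = 146004/47 ≈ 3106.5)
N = 88940380609/28630708 + 9*I*sqrt(36039) (N = sqrt(-1605072 - 1314087) + (-1/609164 + 146004/47) = sqrt(-2919159) + 88940380609/28630708 = 9*I*sqrt(36039) + 88940380609/28630708 = 88940380609/28630708 + 9*I*sqrt(36039) ≈ 3106.5 + 1708.6*I)
1/(-8239667 + N) = 1/(-8239667 + (88940380609/28630708 + 9*I*sqrt(36039))) = 1/(-235818559513627/28630708 + 9*I*sqrt(36039))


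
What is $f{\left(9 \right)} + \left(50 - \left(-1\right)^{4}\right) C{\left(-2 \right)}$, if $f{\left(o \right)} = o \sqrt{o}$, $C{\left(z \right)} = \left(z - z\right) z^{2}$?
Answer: $27$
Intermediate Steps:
$C{\left(z \right)} = 0$ ($C{\left(z \right)} = 0 z^{2} = 0$)
$f{\left(o \right)} = o^{\frac{3}{2}}$
$f{\left(9 \right)} + \left(50 - \left(-1\right)^{4}\right) C{\left(-2 \right)} = 9^{\frac{3}{2}} + \left(50 - \left(-1\right)^{4}\right) 0 = 27 + \left(50 - 1\right) 0 = 27 + 49 \cdot 0 = 27 + 0 = 27$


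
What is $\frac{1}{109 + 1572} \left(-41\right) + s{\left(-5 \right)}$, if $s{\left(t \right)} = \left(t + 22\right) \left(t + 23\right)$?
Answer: $\frac{12545}{41} \approx 305.98$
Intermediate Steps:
$s{\left(t \right)} = \left(22 + t\right) \left(23 + t\right)$
$\frac{1}{109 + 1572} \left(-41\right) + s{\left(-5 \right)} = \frac{1}{109 + 1572} \left(-41\right) + \left(506 + \left(-5\right)^{2} + 45 \left(-5\right)\right) = \frac{1}{1681} \left(-41\right) + \left(506 + 25 - 225\right) = \frac{1}{1681} \left(-41\right) + 306 = - \frac{1}{41} + 306 = \frac{12545}{41}$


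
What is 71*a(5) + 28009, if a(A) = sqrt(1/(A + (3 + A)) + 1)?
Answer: 28009 + 71*sqrt(182)/13 ≈ 28083.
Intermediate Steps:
a(A) = sqrt(1 + 1/(3 + 2*A)) (a(A) = sqrt(1/(3 + 2*A) + 1) = sqrt(1 + 1/(3 + 2*A)))
71*a(5) + 28009 = 71*(sqrt(2)*sqrt((2 + 5)/(3 + 2*5))) + 28009 = 71*(sqrt(2)*sqrt(7/(3 + 10))) + 28009 = 71*(sqrt(2)*sqrt(7/13)) + 28009 = 71*(sqrt(2)*(sqrt(91)/13)) + 28009 = 71*(sqrt(182)/13) + 28009 = 71*sqrt(182)/13 + 28009 = 28009 + 71*sqrt(182)/13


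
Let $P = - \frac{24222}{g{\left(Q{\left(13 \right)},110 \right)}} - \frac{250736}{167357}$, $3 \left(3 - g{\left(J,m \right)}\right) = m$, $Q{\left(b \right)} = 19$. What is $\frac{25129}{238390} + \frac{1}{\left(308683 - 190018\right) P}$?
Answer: $\frac{17914980934358782}{169953115102018155} \approx 0.10541$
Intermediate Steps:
$g{\left(J,m \right)} = 3 - \frac{m}{3}$
$P = \frac{120156826}{167357}$ ($P = - \frac{24222}{3 - \frac{110}{3}} - \frac{250736}{167357} = - \frac{24222}{- \frac{101}{3}} - \frac{250736}{167357} = \left(-24222\right) \left(- \frac{3}{101}\right) - \frac{250736}{167357} = \frac{72666}{101} - \frac{250736}{167357} = \frac{120156826}{167357} \approx 717.97$)
$\frac{25129}{238390} + \frac{1}{\left(308683 - 190018\right) P} = \frac{25129}{238390} + \frac{1}{\left(308683 - 190018\right) \frac{120156826}{167357}} = 25129 \cdot \frac{1}{238390} + \frac{1}{118665} \cdot \frac{167357}{120156826} = \frac{25129}{238390} + \frac{1}{118665} \cdot \frac{167357}{120156826} = \frac{25129}{238390} + \frac{167357}{14258409757290} = \frac{17914980934358782}{169953115102018155}$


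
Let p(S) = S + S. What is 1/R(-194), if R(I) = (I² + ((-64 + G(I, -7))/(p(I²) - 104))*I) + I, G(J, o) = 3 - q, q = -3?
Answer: 648/24262513 ≈ 2.6708e-5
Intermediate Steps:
G(J, o) = 6 (G(J, o) = 3 - 1*(-3) = 3 + 3 = 6)
p(S) = 2*S
R(I) = I + I² - 58*I/(-104 + 2*I²) (R(I) = (I² + ((-64 + 6)/(2*I² - 104))*I) + I = (I² + (-58/(-104 + 2*I²))*I) + I = (I² - 58*I/(-104 + 2*I²)) + I = I + I² - 58*I/(-104 + 2*I²))
1/R(-194) = 1/(-194*(-81 + (-194)² + (-194)³ - 52*(-194))/(-52 + (-194)²)) = 1/(-194*(-81 + 37636 - 7301384 + 10088)/(-52 + 37636)) = 1/(-194*(-7253741)/37584) = 1/(-194*1/37584*(-7253741)) = 1/(24262513/648) = 648/24262513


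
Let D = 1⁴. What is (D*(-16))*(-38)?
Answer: 608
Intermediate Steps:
D = 1
(D*(-16))*(-38) = (1*(-16))*(-38) = -16*(-38) = 608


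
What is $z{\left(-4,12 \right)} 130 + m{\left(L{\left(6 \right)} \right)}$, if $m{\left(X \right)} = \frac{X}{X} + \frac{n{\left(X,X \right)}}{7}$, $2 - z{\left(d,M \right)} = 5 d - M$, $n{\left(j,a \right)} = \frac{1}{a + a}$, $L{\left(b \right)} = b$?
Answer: $\frac{371365}{84} \approx 4421.0$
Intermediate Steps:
$n{\left(j,a \right)} = \frac{1}{2 a}$
$z{\left(d,M \right)} = 2 + M - 5 d$ ($z{\left(d,M \right)} = 2 - \left(5 d - M\right) = 2 - \left(- M + 5 d\right) = 2 + \left(M - 5 d\right) = 2 + M - 5 d$)
$m{\left(X \right)} = 1 + \frac{1}{14 X}$ ($m{\left(X \right)} = \frac{X}{X} + \frac{\frac{1}{2} \frac{1}{X}}{7} = 1 + \frac{1}{2 X} \frac{1}{7} = 1 + \frac{1}{14 X}$)
$z{\left(-4,12 \right)} 130 + m{\left(L{\left(6 \right)} \right)} = \left(2 + 12 - -20\right) 130 + \frac{\frac{1}{14} + 6}{6} = \left(2 + 12 + 20\right) 130 + \frac{1}{6} \cdot \frac{85}{14} = 34 \cdot 130 + \frac{85}{84} = 4420 + \frac{85}{84} = \frac{371365}{84}$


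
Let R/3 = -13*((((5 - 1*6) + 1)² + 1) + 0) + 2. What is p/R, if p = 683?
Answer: -683/33 ≈ -20.697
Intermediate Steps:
R = -33 (R = 3*(-13*((((5 - 1*6) + 1)² + 1) + 0) + 2) = 3*(-13*((((5 - 6) + 1)² + 1) + 0) + 2) = 3*(-13*(((-1 + 1)² + 1) + 0) + 2) = 3*(-13*((0² + 1) + 0) + 2) = 3*(-13*((0 + 1) + 0) + 2) = 3*(-13*(1 + 0) + 2) = 3*(-13*1 + 2) = 3*(-13 + 2) = 3*(-11) = -33)
p/R = 683/(-33) = 683*(-1/33) = -683/33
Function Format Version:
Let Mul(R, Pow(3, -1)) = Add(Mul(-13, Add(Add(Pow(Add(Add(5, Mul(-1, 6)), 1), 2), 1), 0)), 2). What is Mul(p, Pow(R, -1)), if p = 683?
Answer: Rational(-683, 33) ≈ -20.697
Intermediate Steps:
R = -33 (R = Mul(3, Add(Mul(-13, Add(Add(Pow(Add(Add(5, Mul(-1, 6)), 1), 2), 1), 0)), 2)) = Mul(3, Add(Mul(-13, Add(Add(Pow(Add(Add(5, -6), 1), 2), 1), 0)), 2)) = Mul(3, Add(Mul(-13, Add(Add(Pow(Add(-1, 1), 2), 1), 0)), 2)) = Mul(3, Add(Mul(-13, Add(Add(Pow(0, 2), 1), 0)), 2)) = Mul(3, Add(Mul(-13, Add(Add(0, 1), 0)), 2)) = Mul(3, Add(Mul(-13, Add(1, 0)), 2)) = Mul(3, Add(Mul(-13, 1), 2)) = Mul(3, Add(-13, 2)) = Mul(3, -11) = -33)
Mul(p, Pow(R, -1)) = Mul(683, Pow(-33, -1)) = Mul(683, Rational(-1, 33)) = Rational(-683, 33)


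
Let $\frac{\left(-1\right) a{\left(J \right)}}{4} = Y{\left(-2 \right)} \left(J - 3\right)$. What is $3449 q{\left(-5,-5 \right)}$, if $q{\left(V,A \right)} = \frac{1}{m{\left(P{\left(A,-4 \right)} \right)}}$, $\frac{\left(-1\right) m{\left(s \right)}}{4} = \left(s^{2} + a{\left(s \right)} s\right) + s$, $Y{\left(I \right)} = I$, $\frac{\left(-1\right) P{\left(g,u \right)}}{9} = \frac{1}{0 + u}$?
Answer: $\frac{13796}{99} \approx 139.35$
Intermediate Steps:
$P{\left(g,u \right)} = - \frac{9}{u}$ ($P{\left(g,u \right)} = - \frac{9}{0 + u} = - \frac{9}{u}$)
$a{\left(J \right)} = -24 + 8 J$ ($a{\left(J \right)} = - 4 \left(- 2 \left(J - 3\right)\right) = - 4 \left(- 2 \left(-3 + J\right)\right) = - 4 \left(6 - 2 J\right) = -24 + 8 J$)
$m{\left(s \right)} = - 4 s - 4 s^{2} - 4 s \left(-24 + 8 s\right)$ ($m{\left(s \right)} = - 4 \left(\left(s^{2} + \left(-24 + 8 s\right) s\right) + s\right) = - 4 \left(\left(s^{2} + s \left(-24 + 8 s\right)\right) + s\right) = - 4 \left(s + s^{2} + s \left(-24 + 8 s\right)\right) = - 4 s - 4 s^{2} - 4 s \left(-24 + 8 s\right)$)
$q{\left(V,A \right)} = \frac{4}{99}$ ($q{\left(V,A \right)} = \frac{1}{4 \left(- \frac{9}{-4}\right) \left(23 - 9 \left(- \frac{9}{-4}\right)\right)} = \frac{1}{4 \left(\left(-9\right) \left(- \frac{1}{4}\right)\right) \left(23 - 9 \left(\left(-9\right) \left(- \frac{1}{4}\right)\right)\right)} = \frac{1}{4 \cdot \frac{9}{4} \left(23 - \frac{81}{4}\right)} = \frac{1}{4 \cdot \frac{9}{4} \cdot \frac{11}{4}} = \frac{1}{\frac{99}{4}} = \frac{4}{99}$)
$3449 q{\left(-5,-5 \right)} = 3449 \cdot \frac{4}{99} = \frac{13796}{99}$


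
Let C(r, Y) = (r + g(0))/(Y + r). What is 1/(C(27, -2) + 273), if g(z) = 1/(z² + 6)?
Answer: 150/41113 ≈ 0.0036485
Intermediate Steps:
g(z) = 1/(6 + z²)
C(r, Y) = (⅙ + r)/(Y + r) (C(r, Y) = (r + 1/(6 + 0²))/(Y + r) = (r + 1/(6 + 0))/(Y + r) = (r + 1/6)/(Y + r) = (r + ⅙)/(Y + r) = (⅙ + r)/(Y + r))
1/(C(27, -2) + 273) = 1/((⅙ + 27)/(-2 + 27) + 273) = 1/((163/6)/25 + 273) = 1/((1/25)*(163/6) + 273) = 1/(163/150 + 273) = 1/(41113/150) = 150/41113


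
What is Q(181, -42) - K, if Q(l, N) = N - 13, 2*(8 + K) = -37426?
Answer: 18666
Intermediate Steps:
K = -18721 (K = -8 + (½)*(-37426) = -8 - 18713 = -18721)
Q(l, N) = -13 + N
Q(181, -42) - K = (-13 - 42) - 1*(-18721) = -55 + 18721 = 18666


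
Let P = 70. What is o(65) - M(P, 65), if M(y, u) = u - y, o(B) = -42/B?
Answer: 283/65 ≈ 4.3538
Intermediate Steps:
o(65) - M(P, 65) = -42/65 - (65 - 1*70) = -42*1/65 - (65 - 70) = -42/65 - 1*(-5) = -42/65 + 5 = 283/65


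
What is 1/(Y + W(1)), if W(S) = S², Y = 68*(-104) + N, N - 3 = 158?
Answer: -1/6910 ≈ -0.00014472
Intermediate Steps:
N = 161 (N = 3 + 158 = 161)
Y = -6911 (Y = 68*(-104) + 161 = -7072 + 161 = -6911)
1/(Y + W(1)) = 1/(-6911 + 1²) = 1/(-6911 + 1) = 1/(-6910) = -1/6910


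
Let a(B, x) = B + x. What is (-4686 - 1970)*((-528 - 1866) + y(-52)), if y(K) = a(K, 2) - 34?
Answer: 16493568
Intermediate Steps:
y(K) = -32 + K (y(K) = (K + 2) - 34 = (2 + K) - 34 = -32 + K)
(-4686 - 1970)*((-528 - 1866) + y(-52)) = (-4686 - 1970)*((-528 - 1866) + (-32 - 52)) = -6656*(-2394 - 84) = -6656*(-2478) = 16493568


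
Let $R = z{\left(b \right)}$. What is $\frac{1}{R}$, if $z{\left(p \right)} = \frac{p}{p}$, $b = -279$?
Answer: $1$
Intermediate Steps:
$z{\left(p \right)} = 1$
$R = 1$
$\frac{1}{R} = 1^{-1} = 1$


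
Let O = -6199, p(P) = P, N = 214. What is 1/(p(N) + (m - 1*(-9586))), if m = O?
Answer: 1/3601 ≈ 0.00027770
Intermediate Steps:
m = -6199
1/(p(N) + (m - 1*(-9586))) = 1/(214 + (-6199 - 1*(-9586))) = 1/(214 + (-6199 + 9586)) = 1/(214 + 3387) = 1/3601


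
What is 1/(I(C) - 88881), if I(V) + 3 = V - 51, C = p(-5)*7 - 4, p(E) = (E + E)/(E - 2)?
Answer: -1/88929 ≈ -1.1245e-5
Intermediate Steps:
p(E) = 2*E/(-2 + E) (p(E) = (2*E)/(-2 + E) = 2*E/(-2 + E))
C = 6 (C = (2*(-5)/(-2 - 5))*7 - 4 = (2*(-5)/(-7))*7 - 4 = (2*(-5)*(-1/7))*7 - 4 = (10/7)*7 - 4 = 10 - 4 = 6)
I(V) = -54 + V (I(V) = -3 + (V - 51) = -3 + (-51 + V) = -54 + V)
1/(I(C) - 88881) = 1/((-54 + 6) - 88881) = 1/(-48 - 88881) = 1/(-88929) = -1/88929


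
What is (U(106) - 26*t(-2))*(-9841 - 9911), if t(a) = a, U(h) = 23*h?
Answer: -49182480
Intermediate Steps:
(U(106) - 26*t(-2))*(-9841 - 9911) = (23*106 - 26*(-2))*(-9841 - 9911) = (2438 + 52)*(-19752) = 2490*(-19752) = -49182480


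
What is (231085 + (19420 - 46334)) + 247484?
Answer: 451655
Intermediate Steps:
(231085 + (19420 - 46334)) + 247484 = (231085 - 26914) + 247484 = 204171 + 247484 = 451655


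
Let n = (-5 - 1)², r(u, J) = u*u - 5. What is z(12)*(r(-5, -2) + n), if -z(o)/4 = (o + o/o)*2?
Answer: -5824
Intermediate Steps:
z(o) = -8 - 8*o (z(o) = -4*(o + o/o)*2 = -4*(o + 1)*2 = -4*(1 + o)*2 = -4*(2 + 2*o) = -8 - 8*o)
r(u, J) = -5 + u² (r(u, J) = u² - 5 = -5 + u²)
n = 36 (n = (-6)² = 36)
z(12)*(r(-5, -2) + n) = (-8 - 8*12)*((-5 + (-5)²) + 36) = (-8 - 96)*((-5 + 25) + 36) = -104*(20 + 36) = -104*56 = -5824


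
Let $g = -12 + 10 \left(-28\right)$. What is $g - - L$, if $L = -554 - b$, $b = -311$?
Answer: $-535$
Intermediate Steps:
$L = -243$ ($L = -554 - -311 = -554 + 311 = -243$)
$g = -292$ ($g = -12 - 280 = -292$)
$g - - L = -292 - \left(-1\right) \left(-243\right) = -292 - 243 = -535$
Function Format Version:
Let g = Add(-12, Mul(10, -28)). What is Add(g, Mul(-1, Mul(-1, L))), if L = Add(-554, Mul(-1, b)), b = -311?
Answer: -535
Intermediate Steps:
L = -243 (L = Add(-554, Mul(-1, -311)) = Add(-554, 311) = -243)
g = -292 (g = Add(-12, -280) = -292)
Add(g, Mul(-1, Mul(-1, L))) = Add(-292, Mul(-1, Mul(-1, -243))) = Add(-292, Mul(-1, 243)) = Add(-292, -243) = -535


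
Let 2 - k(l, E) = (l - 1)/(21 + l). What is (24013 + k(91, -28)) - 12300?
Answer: 655995/56 ≈ 11714.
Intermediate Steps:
k(l, E) = 2 - (-1 + l)/(21 + l) (k(l, E) = 2 - (l - 1)/(21 + l) = 2 - (-1 + l)/(21 + l))
(24013 + k(91, -28)) - 12300 = (24013 + (43 + 91)/(21 + 91)) - 12300 = (24013 + 134/112) - 12300 = (24013 + (1/112)*134) - 12300 = (24013 + 67/56) - 12300 = 1344795/56 - 12300 = 655995/56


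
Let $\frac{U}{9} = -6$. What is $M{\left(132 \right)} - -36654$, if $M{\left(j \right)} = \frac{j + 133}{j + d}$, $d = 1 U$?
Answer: $\frac{2859277}{78} \approx 36657.0$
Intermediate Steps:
$U = -54$ ($U = 9 \left(-6\right) = -54$)
$d = -54$ ($d = 1 \left(-54\right) = -54$)
$M{\left(j \right)} = \frac{133 + j}{-54 + j}$ ($M{\left(j \right)} = \frac{j + 133}{j - 54} = \frac{133 + j}{-54 + j}$)
$M{\left(132 \right)} - -36654 = \frac{133 + 132}{-54 + 132} - -36654 = \frac{1}{78} \cdot 265 + 36654 = \frac{265}{78} + 36654 = \frac{2859277}{78}$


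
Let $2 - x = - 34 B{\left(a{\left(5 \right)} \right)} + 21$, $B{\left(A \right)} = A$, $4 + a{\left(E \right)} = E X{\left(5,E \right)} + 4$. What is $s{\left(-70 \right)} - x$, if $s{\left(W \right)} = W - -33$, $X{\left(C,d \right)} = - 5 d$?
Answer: $4232$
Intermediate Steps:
$a{\left(E \right)} = - 5 E^{2}$ ($a{\left(E \right)} = -4 + \left(E \left(- 5 E\right) + 4\right) = -4 - \left(-4 + 5 E^{2}\right) = - 5 E^{2}$)
$x = -4269$ ($x = 2 - \left(- 34 \left(- 5 \cdot 5^{2}\right) + 21\right) = 2 - \left(- 34 \left(\left(-5\right) 25\right) + 21\right) = 2 - \left(\left(-34\right) \left(-125\right) + 21\right) = 2 - \left(4250 + 21\right) = 2 - 4271 = -4269$)
$s{\left(W \right)} = 33 + W$ ($s{\left(W \right)} = W + 33 = 33 + W$)
$s{\left(-70 \right)} - x = \left(33 - 70\right) - -4269 = -37 + 4269 = 4232$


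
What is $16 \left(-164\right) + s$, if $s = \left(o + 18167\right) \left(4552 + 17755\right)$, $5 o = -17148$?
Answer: $\frac{1643722789}{5} \approx 3.2874 \cdot 10^{8}$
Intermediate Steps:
$o = - \frac{17148}{5}$ ($o = \frac{1}{5} \left(-17148\right) = - \frac{17148}{5} \approx -3429.6$)
$s = \frac{1643735909}{5}$ ($s = \left(- \frac{17148}{5} + 18167\right) \left(4552 + 17755\right) = \frac{73687}{5} \cdot 22307 = \frac{1643735909}{5} \approx 3.2875 \cdot 10^{8}$)
$16 \left(-164\right) + s = 16 \left(-164\right) + \frac{1643735909}{5} = -2624 + \frac{1643735909}{5} = \frac{1643722789}{5}$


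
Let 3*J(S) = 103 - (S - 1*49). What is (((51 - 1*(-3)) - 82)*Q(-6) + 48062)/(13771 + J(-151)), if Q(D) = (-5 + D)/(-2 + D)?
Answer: 96047/27744 ≈ 3.4619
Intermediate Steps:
J(S) = 152/3 - S/3 (J(S) = (103 - (S - 1*49))/3 = (103 - (S - 49))/3 = (103 - (-49 + S))/3 = (103 + (49 - S))/3 = (152 - S)/3 = 152/3 - S/3)
Q(D) = (-5 + D)/(-2 + D)
(((51 - 1*(-3)) - 82)*Q(-6) + 48062)/(13771 + J(-151)) = (((51 - 1*(-3)) - 82)*((-5 - 6)/(-2 - 6)) + 48062)/(13771 + (152/3 - 1/3*(-151))) = (((51 + 3) - 82)*(-11/(-8)) + 48062)/(13771 + (152/3 + 151/3)) = ((54 - 82)*(-1/8*(-11)) + 48062)/(13771 + 101) = (-28*11/8 + 48062)/13872 = (-77/2 + 48062)*(1/13872) = (96047/2)*(1/13872) = 96047/27744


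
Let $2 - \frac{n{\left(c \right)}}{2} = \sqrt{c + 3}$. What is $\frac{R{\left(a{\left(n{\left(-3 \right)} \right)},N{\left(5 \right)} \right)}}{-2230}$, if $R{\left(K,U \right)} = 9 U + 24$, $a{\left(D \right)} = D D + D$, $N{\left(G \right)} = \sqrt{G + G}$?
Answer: $- \frac{12}{1115} - \frac{9 \sqrt{10}}{2230} \approx -0.023525$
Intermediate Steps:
$n{\left(c \right)} = 4 - 2 \sqrt{3 + c}$ ($n{\left(c \right)} = 4 - 2 \sqrt{c + 3} = 4 - 2 \sqrt{3 + c}$)
$N{\left(G \right)} = \sqrt{2} \sqrt{G}$ ($N{\left(G \right)} = \sqrt{2 G} = \sqrt{2} \sqrt{G}$)
$a{\left(D \right)} = D + D^{2}$ ($a{\left(D \right)} = D^{2} + D = D + D^{2}$)
$R{\left(K,U \right)} = 24 + 9 U$
$\frac{R{\left(a{\left(n{\left(-3 \right)} \right)},N{\left(5 \right)} \right)}}{-2230} = \frac{24 + 9 \sqrt{2} \sqrt{5}}{-2230} = \left(24 + 9 \sqrt{10}\right) \left(- \frac{1}{2230}\right) = - \frac{12}{1115} - \frac{9 \sqrt{10}}{2230}$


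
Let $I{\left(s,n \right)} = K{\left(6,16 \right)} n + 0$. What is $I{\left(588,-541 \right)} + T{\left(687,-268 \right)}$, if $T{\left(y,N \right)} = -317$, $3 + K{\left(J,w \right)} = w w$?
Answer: $-137190$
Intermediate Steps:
$K{\left(J,w \right)} = -3 + w^{2}$ ($K{\left(J,w \right)} = -3 + w w = -3 + w^{2}$)
$I{\left(s,n \right)} = 253 n$ ($I{\left(s,n \right)} = \left(-3 + 16^{2}\right) n + 0 = \left(-3 + 256\right) n + 0 = 253 n + 0 = 253 n$)
$I{\left(588,-541 \right)} + T{\left(687,-268 \right)} = 253 \left(-541\right) - 317 = -136873 - 317 = -137190$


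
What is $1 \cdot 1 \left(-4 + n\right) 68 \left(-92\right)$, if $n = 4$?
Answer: $0$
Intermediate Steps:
$1 \cdot 1 \left(-4 + n\right) 68 \left(-92\right) = 1 \cdot 1 \left(-4 + 4\right) 68 \left(-92\right) = 1 \cdot 0 \cdot 68 \left(-92\right) = 0 \cdot 68 \left(-92\right) = 0 \left(-92\right) = 0$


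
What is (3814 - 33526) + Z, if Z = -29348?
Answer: -59060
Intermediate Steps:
(3814 - 33526) + Z = (3814 - 33526) - 29348 = -29712 - 29348 = -59060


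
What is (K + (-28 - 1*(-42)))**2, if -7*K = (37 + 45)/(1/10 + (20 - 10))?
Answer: 82410084/499849 ≈ 164.87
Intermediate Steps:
K = -820/707 (K = -(37 + 45)/(7*(1/10 + (20 - 10))) = -82/(7*(1/10 + 10)) = -82/(7*101/10) = -82*10/(7*101) = -1/7*820/101 = -820/707 ≈ -1.1598)
(K + (-28 - 1*(-42)))**2 = (-820/707 + (-28 - 1*(-42)))**2 = (-820/707 + (-28 + 42))**2 = (-820/707 + 14)**2 = (9078/707)**2 = 82410084/499849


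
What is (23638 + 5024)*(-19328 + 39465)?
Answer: 577166694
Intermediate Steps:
(23638 + 5024)*(-19328 + 39465) = 28662*20137 = 577166694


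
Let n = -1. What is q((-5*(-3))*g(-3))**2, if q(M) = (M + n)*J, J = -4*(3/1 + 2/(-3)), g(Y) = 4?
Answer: 2729104/9 ≈ 3.0323e+5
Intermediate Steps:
J = -28/3 (J = -4*(3*1 + 2*(-1/3)) = -4*(3 - 2/3) = -4*7/3 = -28/3 ≈ -9.3333)
q(M) = 28/3 - 28*M/3 (q(M) = (M - 1)*(-28/3) = (-1 + M)*(-28/3) = 28/3 - 28*M/3)
q((-5*(-3))*g(-3))**2 = (28/3 - 28*(-5*(-3))*4/3)**2 = (28/3 - 140*4)**2 = (28/3 - 28/3*60)**2 = (28/3 - 560)**2 = (-1652/3)**2 = 2729104/9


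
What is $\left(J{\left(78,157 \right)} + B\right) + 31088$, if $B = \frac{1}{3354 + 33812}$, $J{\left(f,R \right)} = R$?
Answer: $\frac{1161251671}{37166} \approx 31245.0$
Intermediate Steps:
$B = \frac{1}{37166} \approx 2.6906 \cdot 10^{-5}$
$\left(J{\left(78,157 \right)} + B\right) + 31088 = \left(157 + \frac{1}{37166}\right) + 31088 = \frac{5835063}{37166} + 31088 = \frac{1161251671}{37166}$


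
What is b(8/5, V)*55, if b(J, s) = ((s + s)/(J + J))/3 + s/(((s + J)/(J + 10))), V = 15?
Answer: 496925/664 ≈ 748.38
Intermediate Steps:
b(J, s) = s/(3*J) + s*(10 + J)/(J + s) (b(J, s) = ((2*s)/((2*J)))*(1/3) + s/(((J + s)/(10 + J))) = ((2*s)*(1/(2*J)))*(1/3) + s/(((J + s)/(10 + J))) = (s/J)*(1/3) + s*((10 + J)/(J + s)) = s/(3*J) + s*(10 + J)/(J + s))
b(8/5, V)*55 = ((1/3)*15*(15 + 3*(8/5)**2 + 31*(8/5))/((8/5)*(8/5 + 15)))*55 = ((1/3)*15*(5/8)*(15 + 3*(64/25) + 248/5)/(83/5))*55 = ((1/3)*15*(5/8)*(5/83)*(15 + 192/25 + 248/5))*55 = ((1/3)*15*(5/8)*(5/83)*(1807/25))*55 = (9035/664)*55 = 496925/664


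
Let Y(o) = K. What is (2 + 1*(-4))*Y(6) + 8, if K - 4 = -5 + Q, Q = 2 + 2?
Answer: 2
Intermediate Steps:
Q = 4
K = 3 (K = 4 + (-5 + 4) = 4 - 1 = 3)
Y(o) = 3
(2 + 1*(-4))*Y(6) + 8 = (2 + 1*(-4))*3 + 8 = (2 - 4)*3 + 8 = -2*3 + 8 = -6 + 8 = 2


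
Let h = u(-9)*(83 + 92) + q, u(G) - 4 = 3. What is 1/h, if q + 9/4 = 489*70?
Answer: 4/141811 ≈ 2.8207e-5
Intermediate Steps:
u(G) = 7 (u(G) = 4 + 3 = 7)
q = 136911/4 (q = -9/4 + 489*70 = -9/4 + 34230 = 136911/4 ≈ 34228.)
h = 141811/4 (h = 7*(83 + 92) + 136911/4 = 7*175 + 136911/4 = 1225 + 136911/4 = 141811/4 ≈ 35453.)
1/h = 1/(141811/4) = 4/141811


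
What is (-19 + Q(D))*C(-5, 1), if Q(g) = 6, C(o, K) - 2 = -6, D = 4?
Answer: 52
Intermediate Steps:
C(o, K) = -4 (C(o, K) = 2 - 6 = -4)
(-19 + Q(D))*C(-5, 1) = (-19 + 6)*(-4) = -13*(-4) = 52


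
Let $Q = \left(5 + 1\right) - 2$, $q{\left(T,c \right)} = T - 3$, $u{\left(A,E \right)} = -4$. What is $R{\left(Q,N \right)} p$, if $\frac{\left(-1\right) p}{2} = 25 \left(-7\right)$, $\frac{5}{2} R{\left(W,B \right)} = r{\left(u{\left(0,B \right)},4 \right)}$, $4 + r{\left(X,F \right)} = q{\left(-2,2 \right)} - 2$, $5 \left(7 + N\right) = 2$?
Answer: $-1540$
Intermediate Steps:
$N = - \frac{33}{5}$ ($N = -7 + \frac{1}{5} \cdot 2 = -7 + \frac{2}{5} = - \frac{33}{5} \approx -6.6$)
$q{\left(T,c \right)} = -3 + T$ ($q{\left(T,c \right)} = T - 3 = -3 + T$)
$Q = 4$ ($Q = 6 - 2 = 4$)
$r{\left(X,F \right)} = -11$ ($r{\left(X,F \right)} = -4 - 7 = -11$)
$R{\left(W,B \right)} = - \frac{22}{5}$ ($R{\left(W,B \right)} = \frac{2}{5} \left(-11\right) = - \frac{22}{5}$)
$p = 350$ ($p = - 2 \cdot 25 \left(-7\right) = \left(-2\right) \left(-175\right) = 350$)
$R{\left(Q,N \right)} p = \left(- \frac{22}{5}\right) 350 = -1540$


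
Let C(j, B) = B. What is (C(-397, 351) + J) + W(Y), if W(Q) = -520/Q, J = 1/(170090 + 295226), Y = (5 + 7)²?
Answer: 1454810483/4187844 ≈ 347.39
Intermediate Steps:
Y = 144 (Y = 12² = 144)
J = 1/465316 ≈ 2.1491e-6
(C(-397, 351) + J) + W(Y) = (351 + 1/465316) - 520/144 = 163325917/465316 - 520*1/144 = 163325917/465316 - 65/18 = 1454810483/4187844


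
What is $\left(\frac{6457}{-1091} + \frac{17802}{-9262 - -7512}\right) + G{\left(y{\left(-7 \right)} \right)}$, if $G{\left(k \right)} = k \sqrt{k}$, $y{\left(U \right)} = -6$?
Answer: $- \frac{15360866}{954625} - 6 i \sqrt{6} \approx -16.091 - 14.697 i$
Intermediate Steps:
$G{\left(k \right)} = k^{\frac{3}{2}}$
$\left(\frac{6457}{-1091} + \frac{17802}{-9262 - -7512}\right) + G{\left(y{\left(-7 \right)} \right)} = \left(\frac{6457}{-1091} + \frac{17802}{-9262 - -7512}\right) + \left(-6\right)^{\frac{3}{2}} = \left(6457 \left(- \frac{1}{1091}\right) + \frac{17802}{-9262 + 7512}\right) - 6 i \sqrt{6} = \left(- \frac{6457}{1091} + \frac{17802}{-1750}\right) - 6 i \sqrt{6} = \left(- \frac{6457}{1091} + 17802 \left(- \frac{1}{1750}\right)\right) - 6 i \sqrt{6} = \left(- \frac{6457}{1091} - \frac{8901}{875}\right) - 6 i \sqrt{6} = - \frac{15360866}{954625} - 6 i \sqrt{6}$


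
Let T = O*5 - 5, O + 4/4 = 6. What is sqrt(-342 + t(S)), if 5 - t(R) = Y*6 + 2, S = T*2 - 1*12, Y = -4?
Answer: 3*I*sqrt(35) ≈ 17.748*I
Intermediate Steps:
O = 5 (O = -1 + 6 = 5)
T = 20 (T = 5*5 - 5 = 25 - 5 = 20)
S = 28 (S = 20*2 - 1*12 = 40 - 12 = 28)
t(R) = 27 (t(R) = 5 - (-4*6 + 2) = 5 - (-24 + 2) = 5 - 1*(-22) = 5 + 22 = 27)
sqrt(-342 + t(S)) = sqrt(-342 + 27) = sqrt(-315) = 3*I*sqrt(35)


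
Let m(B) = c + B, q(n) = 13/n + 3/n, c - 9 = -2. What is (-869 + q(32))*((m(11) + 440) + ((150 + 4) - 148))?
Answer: -402984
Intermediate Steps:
c = 7 (c = 9 - 2 = 7)
q(n) = 16/n
m(B) = 7 + B
(-869 + q(32))*((m(11) + 440) + ((150 + 4) - 148)) = (-869 + 16/32)*(((7 + 11) + 440) + ((150 + 4) - 148)) = (-869 + 16*(1/32))*((18 + 440) + (154 - 148)) = (-869 + ½)*(458 + 6) = -1737/2*464 = -402984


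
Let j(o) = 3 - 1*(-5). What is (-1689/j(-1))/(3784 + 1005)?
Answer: -1689/38312 ≈ -0.044085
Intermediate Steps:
j(o) = 8 (j(o) = 3 + 5 = 8)
(-1689/j(-1))/(3784 + 1005) = (-1689/8)/(3784 + 1005) = -1689*1/8/4789 = -1689/8*1/4789 = -1689/38312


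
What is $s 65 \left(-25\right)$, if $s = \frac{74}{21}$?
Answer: $- \frac{120250}{21} \approx -5726.2$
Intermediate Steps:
$s = \frac{74}{21}$ ($s = 74 \cdot \frac{1}{21} = \frac{74}{21} \approx 3.5238$)
$s 65 \left(-25\right) = \frac{74}{21} \cdot 65 \left(-25\right) = \frac{4810}{21} \left(-25\right) = - \frac{120250}{21}$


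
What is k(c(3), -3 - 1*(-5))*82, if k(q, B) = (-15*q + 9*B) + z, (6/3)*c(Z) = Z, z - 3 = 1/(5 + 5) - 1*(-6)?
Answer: 1886/5 ≈ 377.20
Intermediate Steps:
z = 91/10 (z = 3 + (1/(5 + 5) - 1*(-6)) = 3 + (1/10 + 6) = 3 + (⅒ + 6) = 3 + 61/10 = 91/10 ≈ 9.1000)
c(Z) = Z/2
k(q, B) = 91/10 - 15*q + 9*B (k(q, B) = (-15*q + 9*B) + 91/10 = 91/10 - 15*q + 9*B)
k(c(3), -3 - 1*(-5))*82 = (91/10 - 15*3/2 + 9*(-3 - 1*(-5)))*82 = (91/10 - 15*3/2 + 9*(-3 + 5))*82 = (91/10 - 45/2 + 9*2)*82 = (91/10 - 45/2 + 18)*82 = (23/5)*82 = 1886/5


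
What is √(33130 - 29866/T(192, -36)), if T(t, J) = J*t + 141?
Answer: 2*√379773703254/6771 ≈ 182.03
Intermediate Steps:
T(t, J) = 141 + J*t
√(33130 - 29866/T(192, -36)) = √(33130 - 29866/(141 - 36*192)) = √(33130 - 29866/(141 - 6912)) = √(33130 - 29866/(-6771)) = √(33130 - 29866*(-1/6771)) = √(33130 + 29866/6771) = √(224353096/6771) = 2*√379773703254/6771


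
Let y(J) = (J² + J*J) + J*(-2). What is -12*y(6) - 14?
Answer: -734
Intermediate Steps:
y(J) = -2*J + 2*J² (y(J) = (J² + J²) - 2*J = 2*J² - 2*J = -2*J + 2*J²)
-12*y(6) - 14 = -24*6*(-1 + 6) - 14 = -24*6*5 - 14 = -12*60 - 14 = -720 - 14 = -734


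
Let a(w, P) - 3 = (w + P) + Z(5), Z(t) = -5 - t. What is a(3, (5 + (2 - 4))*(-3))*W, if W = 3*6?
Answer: -234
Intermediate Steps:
a(w, P) = -7 + P + w (a(w, P) = 3 + ((w + P) + (-5 - 1*5)) = 3 + ((P + w) + (-5 - 5)) = 3 + ((P + w) - 10) = 3 + (-10 + P + w) = -7 + P + w)
W = 18
a(3, (5 + (2 - 4))*(-3))*W = (-7 + (5 + (2 - 4))*(-3) + 3)*18 = (-7 + (5 - 2)*(-3) + 3)*18 = (-7 + 3*(-3) + 3)*18 = (-7 - 9 + 3)*18 = -13*18 = -234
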